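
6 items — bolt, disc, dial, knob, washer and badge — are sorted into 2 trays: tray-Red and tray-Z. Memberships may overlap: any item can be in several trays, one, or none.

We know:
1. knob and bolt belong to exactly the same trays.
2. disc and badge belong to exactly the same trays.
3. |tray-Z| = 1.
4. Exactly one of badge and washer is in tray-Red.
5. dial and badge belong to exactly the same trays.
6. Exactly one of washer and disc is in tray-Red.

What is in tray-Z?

tray-Z = {washer}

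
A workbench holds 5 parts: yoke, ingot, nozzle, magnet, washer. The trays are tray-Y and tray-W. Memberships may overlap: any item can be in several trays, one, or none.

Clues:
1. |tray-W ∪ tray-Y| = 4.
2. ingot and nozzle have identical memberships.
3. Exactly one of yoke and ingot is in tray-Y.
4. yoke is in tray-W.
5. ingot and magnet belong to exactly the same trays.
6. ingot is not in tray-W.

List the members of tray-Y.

tray-Y = {ingot, magnet, nozzle}

From (4): yoke ∈ tray-W.
From (6): ingot ∉ tray-W.
(2): nozzle matches ingot: nozzle ∉ tray-W.
(5): magnet matches ingot: magnet ∉ tray-W.
Suppose yoke ∈ tray-Y: no assignment then satisfies all the clues, so yoke ∉ tray-Y.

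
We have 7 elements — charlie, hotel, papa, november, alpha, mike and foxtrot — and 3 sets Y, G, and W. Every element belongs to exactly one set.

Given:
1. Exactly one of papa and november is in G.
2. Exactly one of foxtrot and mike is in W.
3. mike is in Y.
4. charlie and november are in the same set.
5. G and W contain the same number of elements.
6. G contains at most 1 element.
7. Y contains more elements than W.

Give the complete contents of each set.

Y = {alpha, charlie, hotel, mike, november}; G = {papa}; W = {foxtrot}

From (3): mike ∈ Y.
(2) (exactly one): foxtrot ∈ W.
Suppose charlie ∉ Y: no assignment then satisfies all the clues, so charlie ∈ Y.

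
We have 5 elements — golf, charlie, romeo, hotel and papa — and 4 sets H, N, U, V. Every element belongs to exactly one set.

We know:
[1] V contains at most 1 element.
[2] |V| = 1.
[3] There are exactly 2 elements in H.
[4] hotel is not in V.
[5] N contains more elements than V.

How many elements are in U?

0

From (4): hotel ∉ V.
Suppose golf ∈ U: no assignment then satisfies all the clues, so golf ∉ U.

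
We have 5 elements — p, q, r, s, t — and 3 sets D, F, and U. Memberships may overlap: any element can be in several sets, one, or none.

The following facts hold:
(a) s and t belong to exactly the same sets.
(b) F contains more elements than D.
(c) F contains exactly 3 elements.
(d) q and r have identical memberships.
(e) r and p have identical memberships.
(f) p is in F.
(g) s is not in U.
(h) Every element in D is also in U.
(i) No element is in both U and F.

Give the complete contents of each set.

From (f): p ∈ F.
From (g): s ∉ U.
(a): t matches s: t ∉ U.
(e): r matches p: r ∈ F.
(h) contrapositive: s ∉ D.
(h) contrapositive: t ∉ D.
(i) (disjoint): p ∉ U.
(i) (disjoint): r ∉ U.
(d): q matches r: q ∈ F.
(d): q matches r: q ∉ U.
(h) contrapositive: p ∉ D.
(c): F already has 3, so the rest are out.

D = {}; F = {p, q, r}; U = {}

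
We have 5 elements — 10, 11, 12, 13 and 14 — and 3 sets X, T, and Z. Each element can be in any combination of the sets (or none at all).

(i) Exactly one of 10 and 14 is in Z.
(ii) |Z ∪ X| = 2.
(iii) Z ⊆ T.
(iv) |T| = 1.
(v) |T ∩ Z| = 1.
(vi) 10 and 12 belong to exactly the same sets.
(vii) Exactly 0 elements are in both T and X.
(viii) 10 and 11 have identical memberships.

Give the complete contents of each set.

X = {13}; T = {14}; Z = {14}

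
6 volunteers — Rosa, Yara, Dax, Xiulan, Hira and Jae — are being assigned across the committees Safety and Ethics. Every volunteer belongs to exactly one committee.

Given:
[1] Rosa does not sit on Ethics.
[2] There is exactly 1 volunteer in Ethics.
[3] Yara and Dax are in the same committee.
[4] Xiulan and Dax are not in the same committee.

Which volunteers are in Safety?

Safety = {Dax, Hira, Jae, Rosa, Yara}

From (1): Rosa ∉ Ethics.
Only one committee left: Rosa ∈ Safety.
Suppose Yara ∉ Safety: no assignment then satisfies all the clues, so Yara ∈ Safety.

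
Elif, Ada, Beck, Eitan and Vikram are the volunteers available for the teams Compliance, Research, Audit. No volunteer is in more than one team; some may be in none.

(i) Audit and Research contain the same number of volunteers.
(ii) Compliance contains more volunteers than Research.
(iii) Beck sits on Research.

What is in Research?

From (iii): Beck ∈ Research.
Suppose Elif ∈ Research: no assignment then satisfies all the clues, so Elif ∉ Research.

Research = {Beck}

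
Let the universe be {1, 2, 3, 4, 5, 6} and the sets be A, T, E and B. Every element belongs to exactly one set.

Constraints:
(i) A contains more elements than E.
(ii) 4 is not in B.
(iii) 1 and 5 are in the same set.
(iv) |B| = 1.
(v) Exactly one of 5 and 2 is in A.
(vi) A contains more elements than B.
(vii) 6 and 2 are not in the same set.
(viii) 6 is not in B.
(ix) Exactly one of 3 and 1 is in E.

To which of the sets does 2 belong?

2: B

From (ii): 4 ∉ B.
From (viii): 6 ∉ B.
Suppose 2 ∈ A: no assignment then satisfies all the clues, so 2 ∉ A.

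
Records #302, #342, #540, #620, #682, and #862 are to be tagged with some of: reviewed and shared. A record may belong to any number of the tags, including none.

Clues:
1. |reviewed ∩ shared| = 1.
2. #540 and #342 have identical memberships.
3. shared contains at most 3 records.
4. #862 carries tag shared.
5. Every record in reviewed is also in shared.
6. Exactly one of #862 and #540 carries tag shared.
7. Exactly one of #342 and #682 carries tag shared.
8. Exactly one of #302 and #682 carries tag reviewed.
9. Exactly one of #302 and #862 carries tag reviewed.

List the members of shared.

shared = {#302, #682, #862}

From (4): #862 ∈ shared.
(6) (exactly one): #540 ∉ shared.
(2): #342 matches #540: #342 ∉ shared.
(5) contrapositive: #342 ∉ reviewed.
(5) contrapositive: #540 ∉ reviewed.
(7) (exactly one): #682 ∈ shared.
Suppose #302 ∉ shared: no assignment then satisfies all the clues, so #302 ∈ shared.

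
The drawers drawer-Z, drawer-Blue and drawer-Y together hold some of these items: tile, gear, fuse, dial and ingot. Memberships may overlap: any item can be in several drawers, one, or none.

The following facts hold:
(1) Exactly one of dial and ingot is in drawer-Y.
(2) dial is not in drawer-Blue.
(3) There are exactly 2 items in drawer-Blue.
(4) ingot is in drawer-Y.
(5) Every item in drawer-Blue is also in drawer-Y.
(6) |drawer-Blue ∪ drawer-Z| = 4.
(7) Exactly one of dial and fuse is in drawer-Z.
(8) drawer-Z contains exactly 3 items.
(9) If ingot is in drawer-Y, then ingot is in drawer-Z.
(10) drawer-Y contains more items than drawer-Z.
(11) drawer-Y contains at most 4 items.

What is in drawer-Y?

drawer-Y = {fuse, gear, ingot, tile}

From (2): dial ∉ drawer-Blue.
From (4): ingot ∈ drawer-Y.
(1) (exactly one): dial ∉ drawer-Y.
(9): ingot ∈ drawer-Z.
Suppose tile ∉ drawer-Y: no assignment then satisfies all the clues, so tile ∈ drawer-Y.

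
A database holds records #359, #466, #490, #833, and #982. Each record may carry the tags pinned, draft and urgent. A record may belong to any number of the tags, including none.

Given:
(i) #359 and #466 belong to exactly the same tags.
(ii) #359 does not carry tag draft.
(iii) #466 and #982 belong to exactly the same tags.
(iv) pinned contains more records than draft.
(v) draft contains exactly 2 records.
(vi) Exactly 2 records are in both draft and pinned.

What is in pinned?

pinned = {#359, #466, #490, #833, #982}

From (ii): #359 ∉ draft.
(i): #466 matches #359: #466 ∉ draft.
(iii): #982 matches #466: #982 ∉ draft.
(v): only 2 candidates remain for draft, so all are in.
Suppose #359 ∉ pinned: no assignment then satisfies all the clues, so #359 ∈ pinned.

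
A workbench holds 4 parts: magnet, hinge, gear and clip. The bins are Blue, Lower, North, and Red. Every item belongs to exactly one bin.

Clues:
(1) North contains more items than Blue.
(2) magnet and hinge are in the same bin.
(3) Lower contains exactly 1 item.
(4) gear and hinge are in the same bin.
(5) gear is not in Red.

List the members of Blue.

From (5): gear ∉ Red.
(4): hinge matches gear: hinge ∉ Red.
(2): magnet matches hinge: magnet ∉ Red.
Suppose magnet ∈ Blue: no assignment then satisfies all the clues, so magnet ∉ Blue.

Blue = {}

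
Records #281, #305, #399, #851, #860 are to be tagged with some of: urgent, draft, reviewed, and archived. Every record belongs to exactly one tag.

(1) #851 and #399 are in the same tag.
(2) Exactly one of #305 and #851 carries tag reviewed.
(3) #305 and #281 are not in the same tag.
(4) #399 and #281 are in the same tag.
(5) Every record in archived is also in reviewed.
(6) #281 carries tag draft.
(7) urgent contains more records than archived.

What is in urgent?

From (6): #281 ∈ draft.
(3): #305 ∉ draft.
(4): #399 matches #281: #399 ∉ urgent.
(4): #399 matches #281: #399 ∈ draft.
(1): #851 matches #399: #851 ∉ urgent.
(1): #851 matches #399: #851 ∈ draft.
(2) (exactly one): #305 ∈ reviewed.
Suppose #860 ∉ urgent: no assignment then satisfies all the clues, so #860 ∈ urgent.

urgent = {#860}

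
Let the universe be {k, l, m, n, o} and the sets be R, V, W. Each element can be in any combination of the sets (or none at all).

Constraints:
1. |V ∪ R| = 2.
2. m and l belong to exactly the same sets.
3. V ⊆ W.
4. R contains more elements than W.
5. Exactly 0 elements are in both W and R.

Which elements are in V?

V = {}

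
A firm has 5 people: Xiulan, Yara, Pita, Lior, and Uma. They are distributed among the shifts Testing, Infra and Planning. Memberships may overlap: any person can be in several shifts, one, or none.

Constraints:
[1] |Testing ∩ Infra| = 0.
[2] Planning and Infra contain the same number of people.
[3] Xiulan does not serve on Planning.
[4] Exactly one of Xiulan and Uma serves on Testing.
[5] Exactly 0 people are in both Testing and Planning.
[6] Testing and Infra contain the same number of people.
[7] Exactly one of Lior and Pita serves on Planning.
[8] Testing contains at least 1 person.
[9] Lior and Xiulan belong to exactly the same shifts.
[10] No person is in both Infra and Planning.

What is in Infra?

Infra = {Yara}

From (3): Xiulan ∉ Planning.
(9): Lior matches Xiulan: Lior ∉ Planning.
(7) (exactly one): Pita ∈ Planning.
(10) (disjoint): Pita ∉ Infra.
Suppose Xiulan ∈ Infra: no assignment then satisfies all the clues, so Xiulan ∉ Infra.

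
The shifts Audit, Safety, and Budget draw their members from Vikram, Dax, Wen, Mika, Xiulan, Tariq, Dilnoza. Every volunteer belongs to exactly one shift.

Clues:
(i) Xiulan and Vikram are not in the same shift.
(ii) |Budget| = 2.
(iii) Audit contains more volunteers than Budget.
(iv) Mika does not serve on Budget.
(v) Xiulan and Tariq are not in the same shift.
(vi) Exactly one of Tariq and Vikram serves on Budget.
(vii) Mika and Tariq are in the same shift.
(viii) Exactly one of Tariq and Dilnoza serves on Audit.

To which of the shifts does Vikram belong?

From (iv): Mika ∉ Budget.
(vii): Tariq matches Mika: Tariq ∉ Budget.
(vi) (exactly one): Vikram ∈ Budget.
(i): Xiulan ∉ Budget.

Vikram: Budget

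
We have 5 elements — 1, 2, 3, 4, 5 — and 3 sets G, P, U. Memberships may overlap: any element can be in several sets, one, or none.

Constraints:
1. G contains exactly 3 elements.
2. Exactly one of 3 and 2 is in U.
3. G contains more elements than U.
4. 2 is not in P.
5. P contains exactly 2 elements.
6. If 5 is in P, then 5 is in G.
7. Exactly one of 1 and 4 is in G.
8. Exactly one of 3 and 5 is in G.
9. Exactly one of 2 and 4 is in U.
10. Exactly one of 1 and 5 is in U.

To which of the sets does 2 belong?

2: G, U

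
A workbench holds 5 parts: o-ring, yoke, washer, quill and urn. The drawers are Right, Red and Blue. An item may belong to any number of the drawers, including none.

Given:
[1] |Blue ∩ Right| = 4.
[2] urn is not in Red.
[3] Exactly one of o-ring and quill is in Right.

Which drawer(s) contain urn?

urn: Blue, Right

From (2): urn ∉ Red.
Suppose urn ∉ Right: no assignment then satisfies all the clues, so urn ∈ Right.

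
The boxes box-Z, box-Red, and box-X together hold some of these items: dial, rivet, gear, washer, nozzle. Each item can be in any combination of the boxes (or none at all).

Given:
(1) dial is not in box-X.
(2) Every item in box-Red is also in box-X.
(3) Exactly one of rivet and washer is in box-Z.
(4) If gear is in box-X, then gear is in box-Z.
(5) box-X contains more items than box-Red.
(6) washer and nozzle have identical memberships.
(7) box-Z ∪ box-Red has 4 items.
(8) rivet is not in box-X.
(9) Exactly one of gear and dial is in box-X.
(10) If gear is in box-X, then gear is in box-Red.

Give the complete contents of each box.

box-Z = {dial, gear, nozzle, washer}; box-Red = {gear}; box-X = {gear, nozzle, washer}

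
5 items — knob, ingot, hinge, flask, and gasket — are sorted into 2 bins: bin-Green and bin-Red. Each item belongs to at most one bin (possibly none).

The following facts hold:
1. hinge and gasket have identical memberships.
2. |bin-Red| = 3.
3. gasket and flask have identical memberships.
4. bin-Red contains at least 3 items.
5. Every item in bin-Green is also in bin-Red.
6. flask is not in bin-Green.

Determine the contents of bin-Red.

bin-Red = {flask, gasket, hinge}

From (6): flask ∉ bin-Green.
(3): gasket matches flask: gasket ∉ bin-Green.
(1): hinge matches gasket: hinge ∉ bin-Green.
Suppose knob ∈ bin-Red: no assignment then satisfies all the clues, so knob ∉ bin-Red.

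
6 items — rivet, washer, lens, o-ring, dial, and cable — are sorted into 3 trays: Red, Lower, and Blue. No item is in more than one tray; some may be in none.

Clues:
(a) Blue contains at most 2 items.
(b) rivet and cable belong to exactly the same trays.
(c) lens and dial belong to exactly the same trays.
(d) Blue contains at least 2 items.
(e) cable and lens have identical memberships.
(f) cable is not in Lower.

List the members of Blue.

Blue = {o-ring, washer}

From (f): cable ∉ Lower.
(b): rivet matches cable: rivet ∉ Lower.
(e): lens matches cable: lens ∉ Lower.
(c): dial matches lens: dial ∉ Lower.
Suppose rivet ∈ Blue: no assignment then satisfies all the clues, so rivet ∉ Blue.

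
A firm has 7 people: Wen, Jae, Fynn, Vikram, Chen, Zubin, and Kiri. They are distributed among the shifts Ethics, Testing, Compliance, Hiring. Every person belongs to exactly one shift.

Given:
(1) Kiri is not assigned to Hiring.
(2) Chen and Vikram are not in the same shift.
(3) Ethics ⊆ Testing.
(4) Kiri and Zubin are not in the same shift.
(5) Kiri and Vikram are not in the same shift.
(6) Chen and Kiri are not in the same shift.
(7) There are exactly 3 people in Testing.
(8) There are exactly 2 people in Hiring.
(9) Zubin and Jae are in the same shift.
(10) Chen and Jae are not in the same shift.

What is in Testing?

Testing = {Jae, Vikram, Zubin}

From (1): Kiri ∉ Hiring.
Suppose Wen ∈ Testing: no assignment then satisfies all the clues, so Wen ∉ Testing.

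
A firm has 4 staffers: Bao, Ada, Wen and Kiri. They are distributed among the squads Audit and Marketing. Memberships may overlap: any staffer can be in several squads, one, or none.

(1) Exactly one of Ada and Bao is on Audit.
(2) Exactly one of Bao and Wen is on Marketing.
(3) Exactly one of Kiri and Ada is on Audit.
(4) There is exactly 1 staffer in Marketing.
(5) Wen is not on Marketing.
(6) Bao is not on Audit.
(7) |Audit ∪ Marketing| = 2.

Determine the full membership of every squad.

Audit = {Ada}; Marketing = {Bao}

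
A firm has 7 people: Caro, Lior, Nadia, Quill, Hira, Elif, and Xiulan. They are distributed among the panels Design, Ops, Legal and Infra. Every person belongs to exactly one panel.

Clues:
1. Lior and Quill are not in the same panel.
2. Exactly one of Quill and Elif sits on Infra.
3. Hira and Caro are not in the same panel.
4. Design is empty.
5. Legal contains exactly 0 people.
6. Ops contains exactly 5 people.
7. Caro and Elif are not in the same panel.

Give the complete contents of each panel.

Design = {}; Ops = {Elif, Hira, Lior, Nadia, Xiulan}; Legal = {}; Infra = {Caro, Quill}

(4): Design already has 0, so the rest are out.
(5): Legal already has 0, so the rest are out.
Suppose Caro ∈ Ops: no assignment then satisfies all the clues, so Caro ∉ Ops.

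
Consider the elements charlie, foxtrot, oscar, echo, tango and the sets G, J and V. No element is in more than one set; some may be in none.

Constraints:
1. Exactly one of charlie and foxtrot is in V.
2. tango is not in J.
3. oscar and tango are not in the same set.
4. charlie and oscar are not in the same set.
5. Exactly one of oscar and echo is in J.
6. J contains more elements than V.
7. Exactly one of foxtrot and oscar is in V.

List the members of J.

J = {charlie, echo}

From (2): tango ∉ J.
Suppose charlie ∉ J: no assignment then satisfies all the clues, so charlie ∈ J.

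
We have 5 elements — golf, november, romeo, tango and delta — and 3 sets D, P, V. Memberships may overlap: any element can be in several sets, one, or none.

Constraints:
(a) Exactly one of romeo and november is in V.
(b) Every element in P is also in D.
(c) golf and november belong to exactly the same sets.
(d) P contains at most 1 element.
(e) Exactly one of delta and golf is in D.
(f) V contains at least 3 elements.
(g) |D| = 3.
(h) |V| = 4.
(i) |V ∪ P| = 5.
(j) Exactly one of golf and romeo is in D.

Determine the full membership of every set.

D = {delta, romeo, tango}; P = {romeo}; V = {delta, golf, november, tango}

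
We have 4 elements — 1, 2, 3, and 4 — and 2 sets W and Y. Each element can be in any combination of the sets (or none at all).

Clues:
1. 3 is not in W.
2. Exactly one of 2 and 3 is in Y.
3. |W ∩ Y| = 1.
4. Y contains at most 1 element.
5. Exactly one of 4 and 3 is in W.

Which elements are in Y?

Y = {2}

From (1): 3 ∉ W.
(5) (exactly one): 4 ∈ W.
Suppose 1 ∈ Y: no assignment then satisfies all the clues, so 1 ∉ Y.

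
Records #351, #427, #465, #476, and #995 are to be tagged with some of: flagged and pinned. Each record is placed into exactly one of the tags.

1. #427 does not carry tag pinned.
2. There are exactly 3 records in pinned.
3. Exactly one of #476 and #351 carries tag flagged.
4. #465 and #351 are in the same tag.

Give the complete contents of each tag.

flagged = {#427, #476}; pinned = {#351, #465, #995}

From (1): #427 ∉ pinned.
Only one tag left: #427 ∈ flagged.
Suppose #351 ∈ flagged: no assignment then satisfies all the clues, so #351 ∉ flagged.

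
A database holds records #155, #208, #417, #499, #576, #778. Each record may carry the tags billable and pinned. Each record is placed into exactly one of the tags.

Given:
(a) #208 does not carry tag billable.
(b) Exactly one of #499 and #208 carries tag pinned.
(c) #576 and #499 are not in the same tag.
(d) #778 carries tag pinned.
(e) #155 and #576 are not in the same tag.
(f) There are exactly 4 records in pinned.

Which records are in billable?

billable = {#155, #499}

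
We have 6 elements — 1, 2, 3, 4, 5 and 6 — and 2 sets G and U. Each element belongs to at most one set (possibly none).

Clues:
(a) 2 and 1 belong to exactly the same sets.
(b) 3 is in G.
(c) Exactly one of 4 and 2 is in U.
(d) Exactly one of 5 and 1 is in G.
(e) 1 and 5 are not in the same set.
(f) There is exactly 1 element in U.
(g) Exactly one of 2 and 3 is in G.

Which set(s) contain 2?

From (b): 3 ∈ G.
(g) (exactly one): 2 ∉ G.
(a): 1 matches 2: 1 ∉ G.
(d) (exactly one): 5 ∈ G.
Suppose 2 ∈ U: no assignment then satisfies all the clues, so 2 ∉ U.

2: none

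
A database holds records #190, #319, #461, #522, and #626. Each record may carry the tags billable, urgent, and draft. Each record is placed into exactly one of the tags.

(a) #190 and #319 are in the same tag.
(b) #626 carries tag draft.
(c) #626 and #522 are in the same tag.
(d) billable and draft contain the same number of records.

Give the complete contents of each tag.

billable = {#190, #319}; urgent = {#461}; draft = {#522, #626}

From (b): #626 ∈ draft.
(c): #522 matches #626: #522 ∉ billable.
(c): #522 matches #626: #522 ∉ urgent.
(c): #522 matches #626: #522 ∈ draft.
Suppose #190 ∉ billable: no assignment then satisfies all the clues, so #190 ∈ billable.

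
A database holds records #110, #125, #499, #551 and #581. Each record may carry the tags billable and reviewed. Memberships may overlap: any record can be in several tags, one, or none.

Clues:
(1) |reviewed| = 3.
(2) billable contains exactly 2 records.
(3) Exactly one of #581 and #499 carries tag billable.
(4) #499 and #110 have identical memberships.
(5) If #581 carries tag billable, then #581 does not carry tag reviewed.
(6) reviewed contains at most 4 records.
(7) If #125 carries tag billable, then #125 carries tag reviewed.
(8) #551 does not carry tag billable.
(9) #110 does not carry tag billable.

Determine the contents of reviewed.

From (8): #551 ∉ billable.
From (9): #110 ∉ billable.
(4): #499 matches #110: #499 ∉ billable.
(2): only 2 candidates remain for billable, so all are in.
(5): #581 ∉ reviewed.
(7): #125 ∈ reviewed.
Suppose #110 ∉ reviewed: no assignment then satisfies all the clues, so #110 ∈ reviewed.

reviewed = {#110, #125, #499}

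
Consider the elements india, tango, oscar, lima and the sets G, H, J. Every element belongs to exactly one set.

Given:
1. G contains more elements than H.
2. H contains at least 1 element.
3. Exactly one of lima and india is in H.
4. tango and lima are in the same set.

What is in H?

H = {india}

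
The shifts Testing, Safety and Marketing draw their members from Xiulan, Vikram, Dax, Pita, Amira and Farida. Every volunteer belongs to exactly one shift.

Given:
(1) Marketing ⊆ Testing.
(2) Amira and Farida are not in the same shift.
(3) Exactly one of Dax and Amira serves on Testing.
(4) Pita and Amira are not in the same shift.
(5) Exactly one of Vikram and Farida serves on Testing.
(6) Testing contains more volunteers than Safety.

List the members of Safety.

Safety = {Amira, Vikram}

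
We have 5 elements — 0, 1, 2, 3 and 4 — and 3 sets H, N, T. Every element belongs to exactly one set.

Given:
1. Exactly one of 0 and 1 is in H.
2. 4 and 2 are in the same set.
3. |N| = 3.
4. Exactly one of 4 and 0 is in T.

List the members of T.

T = {0}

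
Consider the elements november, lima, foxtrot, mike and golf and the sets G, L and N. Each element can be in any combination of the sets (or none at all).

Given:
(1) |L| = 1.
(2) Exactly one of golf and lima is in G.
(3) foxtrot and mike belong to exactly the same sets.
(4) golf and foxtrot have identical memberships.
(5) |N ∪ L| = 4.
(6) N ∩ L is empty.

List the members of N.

N = {foxtrot, golf, mike}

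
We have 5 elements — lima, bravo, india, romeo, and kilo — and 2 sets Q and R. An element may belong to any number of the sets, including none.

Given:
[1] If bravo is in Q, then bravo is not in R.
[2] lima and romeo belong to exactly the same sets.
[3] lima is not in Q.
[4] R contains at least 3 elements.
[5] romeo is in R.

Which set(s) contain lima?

lima: R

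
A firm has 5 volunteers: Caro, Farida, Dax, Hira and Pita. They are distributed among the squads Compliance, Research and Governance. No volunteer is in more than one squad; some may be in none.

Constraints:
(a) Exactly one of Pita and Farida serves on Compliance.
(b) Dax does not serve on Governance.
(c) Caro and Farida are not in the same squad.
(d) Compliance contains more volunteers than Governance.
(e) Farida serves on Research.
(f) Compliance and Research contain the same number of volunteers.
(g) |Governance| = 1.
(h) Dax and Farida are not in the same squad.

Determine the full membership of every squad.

Compliance = {Dax, Pita}; Research = {Farida, Hira}; Governance = {Caro}

From (b): Dax ∉ Governance.
From (e): Farida ∈ Research.
(a) (exactly one): Pita ∈ Compliance.
(c): Caro ∉ Research.
(h): Dax ∉ Research.
Suppose Caro ∈ Compliance: no assignment then satisfies all the clues, so Caro ∉ Compliance.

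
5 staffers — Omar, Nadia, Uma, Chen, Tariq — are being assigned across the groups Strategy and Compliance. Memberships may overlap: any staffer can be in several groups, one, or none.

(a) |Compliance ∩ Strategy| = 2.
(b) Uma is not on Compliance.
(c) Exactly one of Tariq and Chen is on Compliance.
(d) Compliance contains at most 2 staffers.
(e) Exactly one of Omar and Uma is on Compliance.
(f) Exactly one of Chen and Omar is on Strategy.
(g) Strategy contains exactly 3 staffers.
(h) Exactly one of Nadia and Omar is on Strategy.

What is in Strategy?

Strategy = {Omar, Tariq, Uma}

From (b): Uma ∉ Compliance.
(e) (exactly one): Omar ∈ Compliance.
Suppose Omar ∉ Strategy: no assignment then satisfies all the clues, so Omar ∈ Strategy.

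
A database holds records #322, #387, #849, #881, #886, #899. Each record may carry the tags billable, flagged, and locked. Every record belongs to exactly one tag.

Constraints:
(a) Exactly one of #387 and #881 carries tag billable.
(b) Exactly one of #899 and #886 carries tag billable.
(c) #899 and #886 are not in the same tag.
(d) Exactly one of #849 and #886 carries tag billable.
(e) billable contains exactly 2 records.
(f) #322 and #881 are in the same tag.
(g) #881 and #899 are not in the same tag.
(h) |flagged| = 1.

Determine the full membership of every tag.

billable = {#387, #886}; flagged = {#899}; locked = {#322, #849, #881}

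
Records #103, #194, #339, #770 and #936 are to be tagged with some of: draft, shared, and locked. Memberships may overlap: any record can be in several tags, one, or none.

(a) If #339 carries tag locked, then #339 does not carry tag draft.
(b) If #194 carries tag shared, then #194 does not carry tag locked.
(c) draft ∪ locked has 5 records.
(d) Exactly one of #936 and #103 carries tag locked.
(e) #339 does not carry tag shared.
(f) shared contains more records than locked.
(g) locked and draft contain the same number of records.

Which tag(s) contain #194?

#194: draft, shared

From (e): #339 ∉ shared.
Suppose #194 ∉ draft: no assignment then satisfies all the clues, so #194 ∈ draft.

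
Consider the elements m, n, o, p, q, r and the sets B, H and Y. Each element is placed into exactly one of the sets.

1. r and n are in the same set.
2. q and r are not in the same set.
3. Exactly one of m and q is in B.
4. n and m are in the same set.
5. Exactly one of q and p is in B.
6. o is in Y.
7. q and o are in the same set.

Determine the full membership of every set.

B = {m, n, p, r}; H = {}; Y = {o, q}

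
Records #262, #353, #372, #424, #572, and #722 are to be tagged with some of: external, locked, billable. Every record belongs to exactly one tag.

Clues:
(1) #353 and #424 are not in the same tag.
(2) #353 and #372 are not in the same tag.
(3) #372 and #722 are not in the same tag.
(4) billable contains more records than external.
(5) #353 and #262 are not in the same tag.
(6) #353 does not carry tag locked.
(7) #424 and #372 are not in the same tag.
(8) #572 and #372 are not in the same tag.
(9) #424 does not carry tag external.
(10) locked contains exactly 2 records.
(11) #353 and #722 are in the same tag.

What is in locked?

From (6): #353 ∉ locked.
From (9): #424 ∉ external.
(11): #722 matches #353: #722 ∉ locked.
Suppose #262 ∉ locked: no assignment then satisfies all the clues, so #262 ∈ locked.

locked = {#262, #424}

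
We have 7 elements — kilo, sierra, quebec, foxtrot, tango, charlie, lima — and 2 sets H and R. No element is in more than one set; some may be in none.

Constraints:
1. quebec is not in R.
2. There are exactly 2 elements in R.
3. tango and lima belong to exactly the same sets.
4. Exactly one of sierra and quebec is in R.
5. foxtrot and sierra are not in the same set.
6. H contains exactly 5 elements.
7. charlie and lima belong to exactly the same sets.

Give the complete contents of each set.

H = {charlie, foxtrot, lima, quebec, tango}; R = {kilo, sierra}

From (1): quebec ∉ R.
(4) (exactly one): sierra ∈ R.
(5): foxtrot ∉ R.
Suppose kilo ∈ H: no assignment then satisfies all the clues, so kilo ∉ H.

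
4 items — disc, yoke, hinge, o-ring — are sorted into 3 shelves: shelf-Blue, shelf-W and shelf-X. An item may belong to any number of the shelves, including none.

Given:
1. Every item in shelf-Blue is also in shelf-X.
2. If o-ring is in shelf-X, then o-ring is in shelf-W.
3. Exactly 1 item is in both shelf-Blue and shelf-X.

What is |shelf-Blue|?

1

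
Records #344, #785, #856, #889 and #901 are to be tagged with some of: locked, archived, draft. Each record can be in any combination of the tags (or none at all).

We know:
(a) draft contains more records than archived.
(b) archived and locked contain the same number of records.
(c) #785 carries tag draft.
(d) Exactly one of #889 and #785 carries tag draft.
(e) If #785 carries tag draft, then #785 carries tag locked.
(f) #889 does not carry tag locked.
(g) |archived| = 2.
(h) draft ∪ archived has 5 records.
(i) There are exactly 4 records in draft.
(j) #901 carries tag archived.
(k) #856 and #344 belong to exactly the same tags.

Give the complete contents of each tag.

locked = {#785, #901}; archived = {#889, #901}; draft = {#344, #785, #856, #901}

From (c): #785 ∈ draft.
From (f): #889 ∉ locked.
From (j): #901 ∈ archived.
(d) (exactly one): #889 ∉ draft.
(e): #785 ∈ locked.
(i): only 4 candidates remain for draft, so all are in.
Suppose #344 ∈ locked: no assignment then satisfies all the clues, so #344 ∉ locked.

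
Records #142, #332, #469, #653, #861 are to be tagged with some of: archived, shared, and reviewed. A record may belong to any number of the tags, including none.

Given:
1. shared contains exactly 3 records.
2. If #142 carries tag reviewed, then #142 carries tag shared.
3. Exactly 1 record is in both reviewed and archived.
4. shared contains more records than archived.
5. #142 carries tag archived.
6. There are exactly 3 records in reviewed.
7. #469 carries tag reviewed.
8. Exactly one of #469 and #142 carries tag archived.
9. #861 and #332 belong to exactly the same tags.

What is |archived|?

1

From (5): #142 ∈ archived.
From (7): #469 ∈ reviewed.
(8) (exactly one): #469 ∉ archived.
Suppose #142 ∉ shared: no assignment then satisfies all the clues, so #142 ∈ shared.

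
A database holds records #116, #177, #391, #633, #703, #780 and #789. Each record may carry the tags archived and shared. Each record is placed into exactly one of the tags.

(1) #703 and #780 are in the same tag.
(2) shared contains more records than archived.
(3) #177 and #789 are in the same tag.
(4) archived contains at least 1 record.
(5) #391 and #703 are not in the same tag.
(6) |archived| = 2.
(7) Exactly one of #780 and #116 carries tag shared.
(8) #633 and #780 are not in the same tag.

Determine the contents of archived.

archived = {#703, #780}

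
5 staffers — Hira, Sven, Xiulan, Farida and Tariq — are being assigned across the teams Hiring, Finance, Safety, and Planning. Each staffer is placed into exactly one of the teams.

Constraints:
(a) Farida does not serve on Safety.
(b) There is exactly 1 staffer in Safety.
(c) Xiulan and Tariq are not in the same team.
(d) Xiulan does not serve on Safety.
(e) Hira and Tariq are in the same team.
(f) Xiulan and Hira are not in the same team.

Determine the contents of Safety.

Safety = {Sven}

From (a): Farida ∉ Safety.
From (d): Xiulan ∉ Safety.
Suppose Hira ∈ Safety: no assignment then satisfies all the clues, so Hira ∉ Safety.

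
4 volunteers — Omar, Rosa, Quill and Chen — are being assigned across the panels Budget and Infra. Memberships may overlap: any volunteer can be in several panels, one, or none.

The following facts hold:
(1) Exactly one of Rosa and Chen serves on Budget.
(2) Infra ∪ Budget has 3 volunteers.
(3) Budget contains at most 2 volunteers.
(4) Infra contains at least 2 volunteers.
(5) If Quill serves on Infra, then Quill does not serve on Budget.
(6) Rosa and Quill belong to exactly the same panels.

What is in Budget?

Budget = {Chen}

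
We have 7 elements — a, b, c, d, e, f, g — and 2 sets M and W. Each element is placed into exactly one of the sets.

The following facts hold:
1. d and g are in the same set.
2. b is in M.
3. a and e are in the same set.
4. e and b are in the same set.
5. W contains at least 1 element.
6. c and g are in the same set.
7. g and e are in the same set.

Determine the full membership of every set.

M = {a, b, c, d, e, g}; W = {f}

From (2): b ∈ M.
(4): e matches b: e ∈ M.
(7): g matches e: g ∈ M.
(1): d matches g: d ∈ M.
(3): a matches e: a ∈ M.
(6): c matches g: c ∈ M.
(5): only 1 candidates remain for W, so all are in.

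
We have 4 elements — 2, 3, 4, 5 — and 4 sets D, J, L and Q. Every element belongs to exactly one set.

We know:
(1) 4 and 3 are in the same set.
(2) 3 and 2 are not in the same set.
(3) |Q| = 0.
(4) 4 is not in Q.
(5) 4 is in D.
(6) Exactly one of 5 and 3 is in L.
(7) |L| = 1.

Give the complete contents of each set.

From (4): 4 ∉ Q.
From (5): 4 ∈ D.
(1): 3 matches 4: 3 ∈ D.
(2): 2 ∉ D.
(3): Q already has 0, so the rest are out.
(6) (exactly one): 5 ∈ L.
(7): L already has 1, so the rest are out.
Only one set left: 2 ∈ J.

D = {3, 4}; J = {2}; L = {5}; Q = {}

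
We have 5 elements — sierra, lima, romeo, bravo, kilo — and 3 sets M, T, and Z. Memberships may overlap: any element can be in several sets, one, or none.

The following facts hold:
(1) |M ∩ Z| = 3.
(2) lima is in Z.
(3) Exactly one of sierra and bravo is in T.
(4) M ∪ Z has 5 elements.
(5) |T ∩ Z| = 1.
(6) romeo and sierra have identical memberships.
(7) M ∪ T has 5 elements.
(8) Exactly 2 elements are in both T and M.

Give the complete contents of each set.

M = {bravo, kilo, lima, romeo, sierra}; T = {bravo, lima}; Z = {lima, romeo, sierra}

From (2): lima ∈ Z.
Suppose sierra ∉ M: no assignment then satisfies all the clues, so sierra ∈ M.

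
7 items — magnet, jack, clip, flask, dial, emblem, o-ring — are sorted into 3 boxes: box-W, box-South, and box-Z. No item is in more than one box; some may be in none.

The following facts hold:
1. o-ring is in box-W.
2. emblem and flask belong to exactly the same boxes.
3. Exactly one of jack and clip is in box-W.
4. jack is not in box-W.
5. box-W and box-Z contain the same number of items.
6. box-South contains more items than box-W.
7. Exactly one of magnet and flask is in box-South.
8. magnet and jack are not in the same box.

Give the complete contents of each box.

box-W = {clip, o-ring}; box-South = {emblem, flask, jack}; box-Z = {dial, magnet}

From (1): o-ring ∈ box-W.
From (4): jack ∉ box-W.
(3) (exactly one): clip ∈ box-W.
Suppose magnet ∈ box-W: no assignment then satisfies all the clues, so magnet ∉ box-W.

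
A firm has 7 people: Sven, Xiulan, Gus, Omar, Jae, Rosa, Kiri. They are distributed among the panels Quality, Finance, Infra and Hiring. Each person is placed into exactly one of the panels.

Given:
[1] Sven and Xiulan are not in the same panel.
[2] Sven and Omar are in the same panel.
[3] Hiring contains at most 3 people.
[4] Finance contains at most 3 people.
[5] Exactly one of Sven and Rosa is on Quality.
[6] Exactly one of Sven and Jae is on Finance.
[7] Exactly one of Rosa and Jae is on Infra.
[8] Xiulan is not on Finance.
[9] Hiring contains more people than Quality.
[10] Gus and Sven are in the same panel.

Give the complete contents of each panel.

Quality = {Rosa}; Finance = {Gus, Omar, Sven}; Infra = {Jae}; Hiring = {Kiri, Xiulan}

From (8): Xiulan ∉ Finance.
Suppose Sven ∈ Quality: no assignment then satisfies all the clues, so Sven ∉ Quality.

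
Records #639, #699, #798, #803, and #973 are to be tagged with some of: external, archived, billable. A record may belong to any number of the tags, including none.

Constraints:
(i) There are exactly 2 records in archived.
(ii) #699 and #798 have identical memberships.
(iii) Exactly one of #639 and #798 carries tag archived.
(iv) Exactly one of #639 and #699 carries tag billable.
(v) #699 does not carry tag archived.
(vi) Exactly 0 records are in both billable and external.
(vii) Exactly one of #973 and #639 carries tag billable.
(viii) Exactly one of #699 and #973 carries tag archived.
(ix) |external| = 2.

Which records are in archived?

archived = {#639, #973}

From (v): #699 ∉ archived.
(ii): #798 matches #699: #798 ∉ archived.
(iii) (exactly one): #639 ∈ archived.
(viii) (exactly one): #973 ∈ archived.
(i): archived already has 2, so the rest are out.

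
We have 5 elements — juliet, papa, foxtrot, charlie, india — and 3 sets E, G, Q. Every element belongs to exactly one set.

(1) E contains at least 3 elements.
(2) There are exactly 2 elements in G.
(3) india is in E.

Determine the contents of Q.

Q = {}

From (3): india ∈ E.
Suppose juliet ∈ Q: no assignment then satisfies all the clues, so juliet ∉ Q.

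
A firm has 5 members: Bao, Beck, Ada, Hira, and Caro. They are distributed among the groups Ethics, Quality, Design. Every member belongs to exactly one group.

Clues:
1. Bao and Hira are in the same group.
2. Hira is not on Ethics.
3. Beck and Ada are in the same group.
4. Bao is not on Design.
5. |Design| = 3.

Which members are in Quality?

Quality = {Bao, Hira}

From (2): Hira ∉ Ethics.
From (4): Bao ∉ Design.
(1): Bao matches Hira: Bao ∉ Ethics.
(1): Hira matches Bao: Hira ∉ Design.
(5): only 3 candidates remain for Design, so all are in.
Only one group left: Bao ∈ Quality.
Only one group left: Hira ∈ Quality.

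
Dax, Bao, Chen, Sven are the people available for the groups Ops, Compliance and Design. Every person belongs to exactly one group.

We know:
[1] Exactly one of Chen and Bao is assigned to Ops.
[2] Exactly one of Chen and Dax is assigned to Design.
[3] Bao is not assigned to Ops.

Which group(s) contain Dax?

Dax: Design

From (3): Bao ∉ Ops.
(1) (exactly one): Chen ∈ Ops.
(2) (exactly one): Dax ∈ Design.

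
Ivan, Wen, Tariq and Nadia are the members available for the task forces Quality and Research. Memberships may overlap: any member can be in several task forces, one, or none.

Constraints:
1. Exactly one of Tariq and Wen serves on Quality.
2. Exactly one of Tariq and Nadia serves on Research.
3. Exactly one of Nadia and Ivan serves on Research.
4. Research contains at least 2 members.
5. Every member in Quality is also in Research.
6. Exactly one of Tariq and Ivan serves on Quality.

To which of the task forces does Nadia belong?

Nadia: none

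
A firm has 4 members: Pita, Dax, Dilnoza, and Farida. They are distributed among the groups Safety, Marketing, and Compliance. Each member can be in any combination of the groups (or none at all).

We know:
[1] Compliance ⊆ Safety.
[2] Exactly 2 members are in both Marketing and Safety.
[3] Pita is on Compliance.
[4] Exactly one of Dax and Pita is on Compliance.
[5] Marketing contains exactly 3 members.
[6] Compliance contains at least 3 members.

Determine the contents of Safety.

From (3): Pita ∈ Compliance.
(1) with Pita ∈ Compliance: Pita ∈ Safety.
(4) (exactly one): Dax ∉ Compliance.
(6): only 3 candidates remain for Compliance, so all are in.
(1) with Dilnoza ∈ Compliance: Dilnoza ∈ Safety.
(1) with Farida ∈ Compliance: Farida ∈ Safety.
Suppose Dax ∈ Safety: no assignment then satisfies all the clues, so Dax ∉ Safety.

Safety = {Dilnoza, Farida, Pita}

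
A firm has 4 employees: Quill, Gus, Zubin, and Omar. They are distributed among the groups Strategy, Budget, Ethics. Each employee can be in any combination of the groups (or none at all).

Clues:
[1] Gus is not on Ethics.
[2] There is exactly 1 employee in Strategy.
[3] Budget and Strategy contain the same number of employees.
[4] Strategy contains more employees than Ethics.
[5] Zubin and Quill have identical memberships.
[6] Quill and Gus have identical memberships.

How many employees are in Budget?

1

From (1): Gus ∉ Ethics.
(6): Quill matches Gus: Quill ∉ Ethics.
(5): Zubin matches Quill: Zubin ∉ Ethics.
Suppose Quill ∈ Strategy: no assignment then satisfies all the clues, so Quill ∉ Strategy.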